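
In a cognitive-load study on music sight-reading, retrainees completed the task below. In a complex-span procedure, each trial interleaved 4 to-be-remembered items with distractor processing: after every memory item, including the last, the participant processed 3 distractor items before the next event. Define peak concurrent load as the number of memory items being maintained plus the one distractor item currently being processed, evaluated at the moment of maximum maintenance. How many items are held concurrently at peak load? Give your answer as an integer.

5

Maintenance is greatest during the distractor(s) after memory item 4: all 4 memory items are being held.
One distractor item is concurrently being processed.
Peak concurrent load = 4 + 1 = 5 items.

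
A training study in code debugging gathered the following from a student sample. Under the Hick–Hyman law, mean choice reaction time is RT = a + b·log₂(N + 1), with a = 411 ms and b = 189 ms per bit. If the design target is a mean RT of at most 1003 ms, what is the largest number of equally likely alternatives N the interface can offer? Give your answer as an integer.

7

Set 411 + 189·log₂(N + 1) ≤ 1003.
log₂(N + 1) ≤ (1003 − 411) / 189 = 3.1323.
N + 1 ≤ 2^3.1323 = 8.7683.
N ≤ 7.7683, so the largest integer N is 7.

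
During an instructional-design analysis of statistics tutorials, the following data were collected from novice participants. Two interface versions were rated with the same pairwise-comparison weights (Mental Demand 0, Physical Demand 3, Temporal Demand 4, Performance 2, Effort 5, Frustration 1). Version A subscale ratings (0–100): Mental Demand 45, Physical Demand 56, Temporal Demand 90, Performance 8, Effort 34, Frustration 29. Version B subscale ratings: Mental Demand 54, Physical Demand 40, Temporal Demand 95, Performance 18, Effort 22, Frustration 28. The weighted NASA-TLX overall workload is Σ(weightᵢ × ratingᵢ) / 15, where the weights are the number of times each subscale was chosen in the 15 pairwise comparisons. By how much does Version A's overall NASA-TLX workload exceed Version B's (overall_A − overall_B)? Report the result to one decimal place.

4.6

Version A weighted sum = 0·45 + 3·56 + 4·90 + 2·8 + 5·34 + 1·29 = 0 + 168 + 360 + 16 + 170 + 29 = 743; overall_A = 743/15 = 49.5333.
Version B weighted sum = 0·54 + 3·40 + 4·95 + 2·18 + 5·22 + 1·28 = 0 + 120 + 380 + 36 + 110 + 28 = 674; overall_B = 674/15 = 44.9333.
Difference = 49.5333 − 44.9333 = 4.6000 ≈ 4.6.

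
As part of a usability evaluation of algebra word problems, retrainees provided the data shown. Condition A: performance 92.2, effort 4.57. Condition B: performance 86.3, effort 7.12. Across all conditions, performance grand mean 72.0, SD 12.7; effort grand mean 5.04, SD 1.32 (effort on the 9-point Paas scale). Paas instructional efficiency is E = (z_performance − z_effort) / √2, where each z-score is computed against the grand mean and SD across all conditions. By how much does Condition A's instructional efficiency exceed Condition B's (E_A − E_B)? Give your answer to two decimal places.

Condition A: z_P = (92.2 − 72.0)/12.7 = 1.5906; z_E = (4.57 − 5.04)/1.32 = -0.3561; E_A = (1.5906 − (-0.3561))/√2 = 1.3765.
Condition B: z_P = (86.3 − 72.0)/12.7 = 1.1260; z_E = (7.12 − 5.04)/1.32 = 1.5758; E_B = (1.1260 − 1.5758)/√2 = -0.3181.
E_A − E_B = 1.3765 − (-0.3181) = 1.6946 ≈ 1.69.

1.69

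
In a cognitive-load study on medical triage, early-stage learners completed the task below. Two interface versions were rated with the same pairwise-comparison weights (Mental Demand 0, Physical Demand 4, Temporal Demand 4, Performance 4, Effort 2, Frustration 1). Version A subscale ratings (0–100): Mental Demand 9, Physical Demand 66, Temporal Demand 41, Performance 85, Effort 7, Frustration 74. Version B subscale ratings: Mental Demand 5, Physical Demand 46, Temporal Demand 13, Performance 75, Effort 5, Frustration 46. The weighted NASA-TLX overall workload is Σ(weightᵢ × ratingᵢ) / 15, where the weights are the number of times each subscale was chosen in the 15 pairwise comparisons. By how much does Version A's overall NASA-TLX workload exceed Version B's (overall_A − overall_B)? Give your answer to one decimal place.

Version A weighted sum = 0·9 + 4·66 + 4·41 + 4·85 + 2·7 + 1·74 = 0 + 264 + 164 + 340 + 14 + 74 = 856; overall_A = 856/15 = 57.0667.
Version B weighted sum = 0·5 + 4·46 + 4·13 + 4·75 + 2·5 + 1·46 = 0 + 184 + 52 + 300 + 10 + 46 = 592; overall_B = 592/15 = 39.4667.
Difference = 57.0667 − 39.4667 = 17.6000 ≈ 17.6.

17.6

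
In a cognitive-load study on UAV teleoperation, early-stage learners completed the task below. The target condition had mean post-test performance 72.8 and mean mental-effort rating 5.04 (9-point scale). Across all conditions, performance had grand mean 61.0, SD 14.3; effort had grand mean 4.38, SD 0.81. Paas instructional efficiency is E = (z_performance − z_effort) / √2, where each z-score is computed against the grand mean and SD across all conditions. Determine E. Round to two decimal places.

z_performance = (72.8 − 61.0) / 14.3 = 11.8000 / 14.3 = 0.8252.
z_effort = (5.04 − 4.38) / 0.81 = 0.6600 / 0.81 = 0.8148.
z_P − z_E = 0.8252 − 0.8148 = 0.0104.
E = 0.0104 / √2 = 0.0104 / 1.41421 = 0.0074 ≈ 0.01.

0.01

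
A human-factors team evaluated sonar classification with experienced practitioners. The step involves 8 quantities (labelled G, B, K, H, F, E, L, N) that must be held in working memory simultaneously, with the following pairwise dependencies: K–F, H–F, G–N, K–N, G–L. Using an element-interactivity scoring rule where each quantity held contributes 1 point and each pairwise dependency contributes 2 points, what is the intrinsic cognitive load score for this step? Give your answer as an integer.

18

Count of quantities held simultaneously: 8.
Count of pairwise dependencies listed: 5.
Element contribution: 8 × 1 = 8.
Interaction contribution: 5 × 2 = 10.
Intrinsic load = 8 + 10 = 18.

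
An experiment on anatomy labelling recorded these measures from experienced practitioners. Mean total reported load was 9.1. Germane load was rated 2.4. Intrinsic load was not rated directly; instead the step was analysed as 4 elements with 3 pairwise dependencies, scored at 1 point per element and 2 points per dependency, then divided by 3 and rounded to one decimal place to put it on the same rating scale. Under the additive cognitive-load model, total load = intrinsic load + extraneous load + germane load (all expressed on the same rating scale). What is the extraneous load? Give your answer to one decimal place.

3.4

Intrinsic (element-interactivity): (4 × 1 + 3 × 2) / 3 = 10 / 3 = 3.3333 → 3.3.
extraneous load = total − intrinsic − germane
             = 9.1 − 3.3 − 2.4 = 3.4.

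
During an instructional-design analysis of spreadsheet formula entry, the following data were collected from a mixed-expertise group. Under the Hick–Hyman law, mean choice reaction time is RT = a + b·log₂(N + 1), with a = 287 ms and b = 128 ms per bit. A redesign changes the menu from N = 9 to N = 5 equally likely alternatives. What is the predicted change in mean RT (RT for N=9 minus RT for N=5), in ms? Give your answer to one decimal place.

94.3

RT(9) = 287 + 128·log₂(10) = 287 + 128·3.3219 = 712.2032 ms.
RT(5) = 287 + 128·log₂(6) = 287 + 128·2.5850 = 617.8800 ms.
Difference = 712.2032 − 617.8800 = 94.3232 ≈ 94.3 ms.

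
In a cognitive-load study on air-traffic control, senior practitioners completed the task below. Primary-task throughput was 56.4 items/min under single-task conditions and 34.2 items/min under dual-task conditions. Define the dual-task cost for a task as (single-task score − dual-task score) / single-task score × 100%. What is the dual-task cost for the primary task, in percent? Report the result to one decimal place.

Cost = (56.4 − 34.2) / 56.4 × 100%
     = 22.2000 / 56.4 × 100% = 39.3617%.
≈ 39.4%.

39.4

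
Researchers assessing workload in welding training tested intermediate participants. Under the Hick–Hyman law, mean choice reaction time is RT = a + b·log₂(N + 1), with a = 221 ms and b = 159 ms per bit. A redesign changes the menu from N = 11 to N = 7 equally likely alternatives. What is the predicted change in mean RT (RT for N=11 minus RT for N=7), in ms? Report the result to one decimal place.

RT(11) = 221 + 159·log₂(12) = 221 + 159·3.5850 = 791.0150 ms.
RT(7) = 221 + 159·log₂(8) = 221 + 159·3.0000 = 698.0000 ms.
Difference = 791.0150 − 698.0000 = 93.0150 ≈ 93.0 ms.

93.0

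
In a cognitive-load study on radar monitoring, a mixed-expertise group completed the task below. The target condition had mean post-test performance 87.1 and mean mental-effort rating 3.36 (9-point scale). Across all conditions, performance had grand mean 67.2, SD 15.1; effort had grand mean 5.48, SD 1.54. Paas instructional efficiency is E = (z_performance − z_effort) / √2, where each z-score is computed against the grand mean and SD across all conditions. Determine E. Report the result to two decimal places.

1.91

z_performance = (87.1 − 67.2) / 15.1 = 19.9000 / 15.1 = 1.3179.
z_effort = (3.36 − 5.48) / 1.54 = -2.1200 / 1.54 = -1.3766.
z_P − z_E = 1.3179 − (-1.3766) = 2.6945.
E = 2.6945 / √2 = 2.6945 / 1.41421 = 1.9053 ≈ 1.91.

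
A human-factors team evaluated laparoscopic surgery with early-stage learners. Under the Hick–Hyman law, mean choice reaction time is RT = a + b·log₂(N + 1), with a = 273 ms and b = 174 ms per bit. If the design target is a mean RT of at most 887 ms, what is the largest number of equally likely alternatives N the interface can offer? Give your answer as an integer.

Set 273 + 174·log₂(N + 1) ≤ 887.
log₂(N + 1) ≤ (887 − 273) / 174 = 3.5287.
N + 1 ≤ 2^3.5287 = 11.5410.
N ≤ 10.5410, so the largest integer N is 10.

10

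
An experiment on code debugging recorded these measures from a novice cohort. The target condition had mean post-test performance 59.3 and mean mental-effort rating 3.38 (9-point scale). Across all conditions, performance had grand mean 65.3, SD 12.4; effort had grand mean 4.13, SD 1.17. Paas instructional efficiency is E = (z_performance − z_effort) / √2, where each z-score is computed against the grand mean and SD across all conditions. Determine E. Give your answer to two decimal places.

0.11

z_performance = (59.3 − 65.3) / 12.4 = -6.0000 / 12.4 = -0.4839.
z_effort = (3.38 − 4.13) / 1.17 = -0.7500 / 1.17 = -0.6410.
z_P − z_E = -0.4839 − (-0.6410) = 0.1571.
E = 0.1571 / √2 = 0.1571 / 1.41421 = 0.1111 ≈ 0.11.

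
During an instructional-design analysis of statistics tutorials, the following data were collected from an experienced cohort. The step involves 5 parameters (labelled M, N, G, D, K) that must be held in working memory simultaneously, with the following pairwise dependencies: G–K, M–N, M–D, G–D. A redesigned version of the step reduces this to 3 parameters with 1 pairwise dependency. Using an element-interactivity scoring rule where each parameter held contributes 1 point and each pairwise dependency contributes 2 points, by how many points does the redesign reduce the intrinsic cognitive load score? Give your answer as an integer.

Original: 5 × 1 + 4 × 2 = 5 + 8 = 13.
Redesigned: 3 × 1 + 1 × 2 = 3 + 2 = 5.
Reduction = 13 − 5 = 8.

8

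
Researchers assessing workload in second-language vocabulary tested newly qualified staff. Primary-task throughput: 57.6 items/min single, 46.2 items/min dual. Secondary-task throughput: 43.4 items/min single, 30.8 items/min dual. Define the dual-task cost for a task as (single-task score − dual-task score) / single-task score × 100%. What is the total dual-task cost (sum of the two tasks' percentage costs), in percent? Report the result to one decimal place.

Primary cost = (57.6 − 46.2) / 57.6 × 100% = 19.7917%.
Secondary cost = (43.4 − 30.8) / 43.4 × 100% = 29.0323%.
Total = 19.7917% + 29.0323% = 48.8240% ≈ 48.8%.

48.8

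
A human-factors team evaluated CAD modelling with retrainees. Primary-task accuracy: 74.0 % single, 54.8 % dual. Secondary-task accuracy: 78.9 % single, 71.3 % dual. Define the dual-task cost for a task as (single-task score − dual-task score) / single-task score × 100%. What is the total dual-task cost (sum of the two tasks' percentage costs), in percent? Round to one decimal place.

35.6

Primary cost = (74.0 − 54.8) / 74.0 × 100% = 25.9459%.
Secondary cost = (78.9 − 71.3) / 78.9 × 100% = 9.6324%.
Total = 25.9459% + 9.6324% = 35.5783% ≈ 35.6%.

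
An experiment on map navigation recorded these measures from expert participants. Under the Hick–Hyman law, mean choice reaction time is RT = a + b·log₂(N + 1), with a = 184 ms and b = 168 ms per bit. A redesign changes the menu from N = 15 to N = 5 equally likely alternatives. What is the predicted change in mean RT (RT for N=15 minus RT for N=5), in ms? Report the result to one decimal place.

237.7

RT(15) = 184 + 168·log₂(16) = 184 + 168·4.0000 = 856.0000 ms.
RT(5) = 184 + 168·log₂(6) = 184 + 168·2.5850 = 618.2800 ms.
Difference = 856.0000 − 618.2800 = 237.7200 ≈ 237.7 ms.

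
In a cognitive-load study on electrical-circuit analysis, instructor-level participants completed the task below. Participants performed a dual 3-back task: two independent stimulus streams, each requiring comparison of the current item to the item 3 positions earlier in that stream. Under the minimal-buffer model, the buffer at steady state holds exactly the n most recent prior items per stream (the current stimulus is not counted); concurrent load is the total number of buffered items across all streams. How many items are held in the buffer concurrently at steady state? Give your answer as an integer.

Each stream's buffer holds its 3 most recent prior items.
Two independent streams: 2 × 3 = 6 buffered items at steady state.

6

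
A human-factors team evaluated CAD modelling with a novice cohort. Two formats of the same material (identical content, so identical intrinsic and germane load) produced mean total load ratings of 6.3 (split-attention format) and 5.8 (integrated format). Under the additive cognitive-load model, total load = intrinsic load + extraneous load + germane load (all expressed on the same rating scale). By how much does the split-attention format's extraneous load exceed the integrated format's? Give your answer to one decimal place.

Intrinsic and germane load are equal across formats, so the difference in total load equals the difference in extraneous load.
Extraneous-load difference = 6.3 − 5.8 = 0.5.

0.5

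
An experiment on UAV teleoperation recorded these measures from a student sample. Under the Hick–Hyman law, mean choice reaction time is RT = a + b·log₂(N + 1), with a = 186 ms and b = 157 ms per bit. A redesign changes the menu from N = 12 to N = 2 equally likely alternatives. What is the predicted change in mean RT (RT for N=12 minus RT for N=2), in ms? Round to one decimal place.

RT(12) = 186 + 157·log₂(13) = 186 + 157·3.7004 = 766.9628 ms.
RT(2) = 186 + 157·log₂(3) = 186 + 157·1.5850 = 434.8450 ms.
Difference = 766.9628 − 434.8450 = 332.1178 ≈ 332.1 ms.

332.1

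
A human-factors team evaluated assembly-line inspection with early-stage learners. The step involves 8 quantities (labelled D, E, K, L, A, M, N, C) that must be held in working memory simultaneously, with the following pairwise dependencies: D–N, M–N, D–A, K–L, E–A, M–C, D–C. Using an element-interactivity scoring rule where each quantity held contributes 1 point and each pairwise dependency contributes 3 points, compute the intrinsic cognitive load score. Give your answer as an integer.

Count of quantities held simultaneously: 8.
Count of pairwise dependencies listed: 7.
Element contribution: 8 × 1 = 8.
Interaction contribution: 7 × 3 = 21.
Intrinsic load = 8 + 21 = 29.

29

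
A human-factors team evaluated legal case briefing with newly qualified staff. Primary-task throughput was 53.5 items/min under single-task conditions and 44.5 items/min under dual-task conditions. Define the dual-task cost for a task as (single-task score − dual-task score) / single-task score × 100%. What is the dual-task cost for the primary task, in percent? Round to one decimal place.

Cost = (53.5 − 44.5) / 53.5 × 100%
     = 9.0000 / 53.5 × 100% = 16.8224%.
≈ 16.8%.

16.8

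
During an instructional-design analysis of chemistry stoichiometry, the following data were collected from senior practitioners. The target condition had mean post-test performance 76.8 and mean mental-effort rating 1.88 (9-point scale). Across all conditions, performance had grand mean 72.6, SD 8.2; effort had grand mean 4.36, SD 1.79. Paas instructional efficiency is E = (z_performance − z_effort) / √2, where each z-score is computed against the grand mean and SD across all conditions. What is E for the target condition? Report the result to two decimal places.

1.34

z_performance = (76.8 − 72.6) / 8.2 = 4.2000 / 8.2 = 0.5122.
z_effort = (1.88 − 4.36) / 1.79 = -2.4800 / 1.79 = -1.3855.
z_P − z_E = 0.5122 − (-1.3855) = 1.8977.
E = 1.8977 / √2 = 1.8977 / 1.41421 = 1.3419 ≈ 1.34.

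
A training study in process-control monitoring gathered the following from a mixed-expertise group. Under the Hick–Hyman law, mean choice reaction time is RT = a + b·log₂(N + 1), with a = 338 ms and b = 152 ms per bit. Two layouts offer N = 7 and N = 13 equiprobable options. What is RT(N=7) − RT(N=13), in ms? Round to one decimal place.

RT(7) = 338 + 152·log₂(8) = 338 + 152·3.0000 = 794.0000 ms.
RT(13) = 338 + 152·log₂(14) = 338 + 152·3.8074 = 916.7248 ms.
Difference = 794.0000 − 916.7248 = -122.7248 ≈ -122.7 ms.

-122.7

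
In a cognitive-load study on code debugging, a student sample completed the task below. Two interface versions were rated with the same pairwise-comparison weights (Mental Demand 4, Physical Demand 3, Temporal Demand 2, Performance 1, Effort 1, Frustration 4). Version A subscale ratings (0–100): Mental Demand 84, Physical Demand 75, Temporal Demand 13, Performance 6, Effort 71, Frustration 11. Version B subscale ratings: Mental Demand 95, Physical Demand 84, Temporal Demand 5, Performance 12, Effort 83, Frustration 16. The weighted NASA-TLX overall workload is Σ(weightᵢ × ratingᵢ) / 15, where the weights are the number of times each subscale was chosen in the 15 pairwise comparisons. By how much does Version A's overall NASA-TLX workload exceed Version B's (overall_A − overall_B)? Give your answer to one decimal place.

Version A weighted sum = 4·84 + 3·75 + 2·13 + 1·6 + 1·71 + 4·11 = 336 + 225 + 26 + 6 + 71 + 44 = 708; overall_A = 708/15 = 47.2000.
Version B weighted sum = 4·95 + 3·84 + 2·5 + 1·12 + 1·83 + 4·16 = 380 + 252 + 10 + 12 + 83 + 64 = 801; overall_B = 801/15 = 53.4000.
Difference = 47.2000 − 53.4000 = -6.2000 ≈ -6.2.

-6.2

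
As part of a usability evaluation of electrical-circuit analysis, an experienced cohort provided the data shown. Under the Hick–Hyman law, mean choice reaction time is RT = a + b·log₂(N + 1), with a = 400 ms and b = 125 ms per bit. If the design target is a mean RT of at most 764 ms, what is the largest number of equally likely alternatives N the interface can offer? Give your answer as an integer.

6

Set 400 + 125·log₂(N + 1) ≤ 764.
log₂(N + 1) ≤ (764 − 400) / 125 = 2.9120.
N + 1 ≤ 2^2.9120 = 7.5266.
N ≤ 6.5266, so the largest integer N is 6.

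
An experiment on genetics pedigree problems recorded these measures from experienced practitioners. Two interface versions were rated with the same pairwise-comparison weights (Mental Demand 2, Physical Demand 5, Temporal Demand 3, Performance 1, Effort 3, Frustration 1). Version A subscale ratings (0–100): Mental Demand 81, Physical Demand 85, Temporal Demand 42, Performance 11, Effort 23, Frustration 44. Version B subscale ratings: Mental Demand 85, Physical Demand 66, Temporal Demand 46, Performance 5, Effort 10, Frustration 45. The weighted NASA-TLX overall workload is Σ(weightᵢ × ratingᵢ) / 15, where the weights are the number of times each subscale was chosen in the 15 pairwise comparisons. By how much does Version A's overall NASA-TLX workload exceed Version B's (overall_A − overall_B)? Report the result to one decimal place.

Version A weighted sum = 2·81 + 5·85 + 3·42 + 1·11 + 3·23 + 1·44 = 162 + 425 + 126 + 11 + 69 + 44 = 837; overall_A = 837/15 = 55.8000.
Version B weighted sum = 2·85 + 5·66 + 3·46 + 1·5 + 3·10 + 1·45 = 170 + 330 + 138 + 5 + 30 + 45 = 718; overall_B = 718/15 = 47.8667.
Difference = 55.8000 − 47.8667 = 7.9333 ≈ 7.9.

7.9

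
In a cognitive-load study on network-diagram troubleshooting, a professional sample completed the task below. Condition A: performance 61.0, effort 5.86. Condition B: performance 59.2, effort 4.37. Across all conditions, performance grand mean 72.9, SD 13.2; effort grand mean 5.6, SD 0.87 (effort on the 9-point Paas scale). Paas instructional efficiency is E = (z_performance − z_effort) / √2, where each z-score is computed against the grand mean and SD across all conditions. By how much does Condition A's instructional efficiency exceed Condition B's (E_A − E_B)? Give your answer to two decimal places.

-1.11

Condition A: z_P = (61.0 − 72.9)/13.2 = -0.9015; z_E = (5.86 − 5.6)/0.87 = 0.2989; E_A = (-0.9015 − 0.2989)/√2 = -0.8488.
Condition B: z_P = (59.2 − 72.9)/13.2 = -1.0379; z_E = (4.37 − 5.6)/0.87 = -1.4138; E_B = (-1.0379 − (-1.4138))/√2 = 0.2658.
E_A − E_B = -0.8488 − 0.2658 = -1.1146 ≈ -1.11.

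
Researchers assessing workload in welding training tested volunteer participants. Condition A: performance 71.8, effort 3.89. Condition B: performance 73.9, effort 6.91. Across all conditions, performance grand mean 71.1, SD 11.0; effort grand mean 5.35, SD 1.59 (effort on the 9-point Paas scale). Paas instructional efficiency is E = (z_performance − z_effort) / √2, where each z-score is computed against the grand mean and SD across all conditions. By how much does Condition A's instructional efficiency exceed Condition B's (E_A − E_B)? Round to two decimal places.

1.21

Condition A: z_P = (71.8 − 71.1)/11.0 = 0.0636; z_E = (3.89 − 5.35)/1.59 = -0.9182; E_A = (0.0636 − (-0.9182))/√2 = 0.6942.
Condition B: z_P = (73.9 − 71.1)/11.0 = 0.2545; z_E = (6.91 − 5.35)/1.59 = 0.9811; E_B = (0.2545 − 0.9811)/√2 = -0.5138.
E_A − E_B = 0.6942 − (-0.5138) = 1.2080 ≈ 1.21.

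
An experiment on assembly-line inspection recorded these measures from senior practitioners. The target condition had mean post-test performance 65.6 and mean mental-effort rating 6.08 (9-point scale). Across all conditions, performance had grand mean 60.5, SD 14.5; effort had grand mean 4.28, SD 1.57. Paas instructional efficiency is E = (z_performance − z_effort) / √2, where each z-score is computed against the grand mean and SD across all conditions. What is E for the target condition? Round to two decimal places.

z_performance = (65.6 − 60.5) / 14.5 = 5.1000 / 14.5 = 0.3517.
z_effort = (6.08 − 4.28) / 1.57 = 1.8000 / 1.57 = 1.1465.
z_P − z_E = 0.3517 − 1.1465 = -0.7948.
E = -0.7948 / √2 = -0.7948 / 1.41421 = -0.5620 ≈ -0.56.

-0.56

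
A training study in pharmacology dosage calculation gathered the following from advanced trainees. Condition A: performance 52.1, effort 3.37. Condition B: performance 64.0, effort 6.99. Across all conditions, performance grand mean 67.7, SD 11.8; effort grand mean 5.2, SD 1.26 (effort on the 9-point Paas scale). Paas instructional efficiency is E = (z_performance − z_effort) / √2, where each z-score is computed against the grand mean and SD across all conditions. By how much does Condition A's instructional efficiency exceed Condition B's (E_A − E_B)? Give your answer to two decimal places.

1.32

Condition A: z_P = (52.1 − 67.7)/11.8 = -1.3220; z_E = (3.37 − 5.2)/1.26 = -1.4524; E_A = (-1.3220 − (-1.4524))/√2 = 0.0922.
Condition B: z_P = (64.0 − 67.7)/11.8 = -0.3136; z_E = (6.99 − 5.2)/1.26 = 1.4206; E_B = (-0.3136 − 1.4206)/√2 = -1.2263.
E_A − E_B = 0.0922 − (-1.2263) = 1.3185 ≈ 1.32.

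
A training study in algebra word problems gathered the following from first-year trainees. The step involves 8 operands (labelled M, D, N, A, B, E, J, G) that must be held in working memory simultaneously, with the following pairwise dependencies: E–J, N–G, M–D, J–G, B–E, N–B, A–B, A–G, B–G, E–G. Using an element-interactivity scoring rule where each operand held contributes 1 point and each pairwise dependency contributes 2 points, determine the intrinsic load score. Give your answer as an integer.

Count of operands held simultaneously: 8.
Count of pairwise dependencies listed: 10.
Element contribution: 8 × 1 = 8.
Interaction contribution: 10 × 2 = 20.
Intrinsic load = 8 + 20 = 28.

28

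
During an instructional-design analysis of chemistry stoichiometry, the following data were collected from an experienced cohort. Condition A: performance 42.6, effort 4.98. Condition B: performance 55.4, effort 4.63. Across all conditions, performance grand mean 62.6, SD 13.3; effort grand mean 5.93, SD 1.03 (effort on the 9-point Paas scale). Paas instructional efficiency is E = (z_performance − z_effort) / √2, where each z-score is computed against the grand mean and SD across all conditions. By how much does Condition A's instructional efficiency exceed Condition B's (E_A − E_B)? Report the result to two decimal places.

Condition A: z_P = (42.6 − 62.6)/13.3 = -1.5038; z_E = (4.98 − 5.93)/1.03 = -0.9223; E_A = (-1.5038 − (-0.9223))/√2 = -0.4112.
Condition B: z_P = (55.4 − 62.6)/13.3 = -0.5414; z_E = (4.63 − 5.93)/1.03 = -1.2621; E_B = (-0.5414 − (-1.2621))/√2 = 0.5096.
E_A − E_B = -0.4112 − 0.5096 = -0.9208 ≈ -0.92.

-0.92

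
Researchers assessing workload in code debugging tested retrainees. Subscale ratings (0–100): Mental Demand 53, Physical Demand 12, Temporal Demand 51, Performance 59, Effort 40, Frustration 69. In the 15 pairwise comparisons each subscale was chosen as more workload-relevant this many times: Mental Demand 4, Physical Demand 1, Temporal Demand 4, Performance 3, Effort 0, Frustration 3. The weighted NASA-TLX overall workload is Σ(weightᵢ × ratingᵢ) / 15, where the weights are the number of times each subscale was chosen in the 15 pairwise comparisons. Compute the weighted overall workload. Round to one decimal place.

The tallies are the weights (they sum to 15).
Weighted sum = 4·53 + 1·12 + 4·51 + 3·59 + 0·40 + 3·69
            = 212 + 12 + 204 + 177 + 0 + 207 = 812.
Overall workload = 812 / 15 = 54.1333 ≈ 54.1.

54.1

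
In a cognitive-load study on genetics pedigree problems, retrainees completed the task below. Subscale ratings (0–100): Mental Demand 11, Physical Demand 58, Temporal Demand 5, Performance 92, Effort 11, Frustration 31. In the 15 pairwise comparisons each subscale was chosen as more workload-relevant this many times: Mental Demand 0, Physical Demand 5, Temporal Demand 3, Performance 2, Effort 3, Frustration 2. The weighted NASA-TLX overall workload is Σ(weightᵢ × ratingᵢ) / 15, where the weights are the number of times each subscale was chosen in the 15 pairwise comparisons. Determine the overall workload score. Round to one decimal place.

The tallies are the weights (they sum to 15).
Weighted sum = 0·11 + 5·58 + 3·5 + 2·92 + 3·11 + 2·31
            = 0 + 290 + 15 + 184 + 33 + 62 = 584.
Overall workload = 584 / 15 = 38.9333 ≈ 38.9.

38.9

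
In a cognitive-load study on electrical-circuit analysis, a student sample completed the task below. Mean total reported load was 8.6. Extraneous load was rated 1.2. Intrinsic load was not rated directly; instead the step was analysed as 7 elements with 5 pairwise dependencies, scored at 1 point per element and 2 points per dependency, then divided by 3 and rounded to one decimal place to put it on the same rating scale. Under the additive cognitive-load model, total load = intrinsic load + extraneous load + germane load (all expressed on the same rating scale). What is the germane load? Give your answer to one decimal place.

Intrinsic (element-interactivity): (7 × 1 + 5 × 2) / 3 = 17 / 3 = 5.6667 → 5.7.
germane load = total − intrinsic − extraneous
             = 8.6 − 5.7 − 1.2 = 1.7.

1.7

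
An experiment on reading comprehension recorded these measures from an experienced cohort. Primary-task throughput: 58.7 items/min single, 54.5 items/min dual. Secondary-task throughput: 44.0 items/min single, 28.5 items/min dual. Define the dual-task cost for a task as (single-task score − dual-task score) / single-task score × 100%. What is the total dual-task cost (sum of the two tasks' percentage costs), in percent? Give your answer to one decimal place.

Primary cost = (58.7 − 54.5) / 58.7 × 100% = 7.1550%.
Secondary cost = (44.0 − 28.5) / 44.0 × 100% = 35.2273%.
Total = 7.1550% + 35.2273% = 42.3823% ≈ 42.4%.

42.4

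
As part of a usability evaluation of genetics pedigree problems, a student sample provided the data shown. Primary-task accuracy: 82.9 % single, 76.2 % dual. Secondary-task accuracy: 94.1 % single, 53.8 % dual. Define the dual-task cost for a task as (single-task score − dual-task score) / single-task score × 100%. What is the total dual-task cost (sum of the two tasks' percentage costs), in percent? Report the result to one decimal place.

Primary cost = (82.9 − 76.2) / 82.9 × 100% = 8.0820%.
Secondary cost = (94.1 − 53.8) / 94.1 × 100% = 42.8268%.
Total = 8.0820% + 42.8268% = 50.9088% ≈ 50.9%.

50.9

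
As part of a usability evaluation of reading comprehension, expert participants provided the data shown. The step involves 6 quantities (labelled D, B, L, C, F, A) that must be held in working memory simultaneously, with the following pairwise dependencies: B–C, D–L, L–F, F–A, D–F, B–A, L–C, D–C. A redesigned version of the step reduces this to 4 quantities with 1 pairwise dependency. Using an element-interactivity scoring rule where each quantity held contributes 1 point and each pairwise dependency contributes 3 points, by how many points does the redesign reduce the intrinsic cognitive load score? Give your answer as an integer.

Original: 6 × 1 + 8 × 3 = 6 + 24 = 30.
Redesigned: 4 × 1 + 1 × 3 = 4 + 3 = 7.
Reduction = 30 − 7 = 23.

23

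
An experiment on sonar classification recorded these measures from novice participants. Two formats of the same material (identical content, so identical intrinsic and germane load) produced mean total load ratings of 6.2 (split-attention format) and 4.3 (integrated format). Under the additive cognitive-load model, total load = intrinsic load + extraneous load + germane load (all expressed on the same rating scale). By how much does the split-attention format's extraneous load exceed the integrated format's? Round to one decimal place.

1.9

Intrinsic and germane load are equal across formats, so the difference in total load equals the difference in extraneous load.
Extraneous-load difference = 6.2 − 4.3 = 1.9.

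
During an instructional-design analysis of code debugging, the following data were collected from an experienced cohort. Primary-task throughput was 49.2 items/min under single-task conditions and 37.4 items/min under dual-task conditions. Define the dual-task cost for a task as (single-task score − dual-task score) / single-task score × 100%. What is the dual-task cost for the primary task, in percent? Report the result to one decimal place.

24.0

Cost = (49.2 − 37.4) / 49.2 × 100%
     = 11.8000 / 49.2 × 100% = 23.9837%.
≈ 24.0%.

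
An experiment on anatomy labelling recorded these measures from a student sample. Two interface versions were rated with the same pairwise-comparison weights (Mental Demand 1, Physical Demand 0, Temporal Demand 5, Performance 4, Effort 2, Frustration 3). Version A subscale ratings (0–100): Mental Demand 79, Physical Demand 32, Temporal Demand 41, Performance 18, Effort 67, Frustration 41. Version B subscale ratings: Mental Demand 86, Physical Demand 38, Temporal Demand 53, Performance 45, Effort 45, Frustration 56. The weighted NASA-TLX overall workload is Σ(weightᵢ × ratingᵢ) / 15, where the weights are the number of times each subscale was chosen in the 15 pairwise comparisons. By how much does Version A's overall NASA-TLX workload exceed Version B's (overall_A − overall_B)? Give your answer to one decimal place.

Version A weighted sum = 1·79 + 0·32 + 5·41 + 4·18 + 2·67 + 3·41 = 79 + 0 + 205 + 72 + 134 + 123 = 613; overall_A = 613/15 = 40.8667.
Version B weighted sum = 1·86 + 0·38 + 5·53 + 4·45 + 2·45 + 3·56 = 86 + 0 + 265 + 180 + 90 + 168 = 789; overall_B = 789/15 = 52.6000.
Difference = 40.8667 − 52.6000 = -11.7333 ≈ -11.7.

-11.7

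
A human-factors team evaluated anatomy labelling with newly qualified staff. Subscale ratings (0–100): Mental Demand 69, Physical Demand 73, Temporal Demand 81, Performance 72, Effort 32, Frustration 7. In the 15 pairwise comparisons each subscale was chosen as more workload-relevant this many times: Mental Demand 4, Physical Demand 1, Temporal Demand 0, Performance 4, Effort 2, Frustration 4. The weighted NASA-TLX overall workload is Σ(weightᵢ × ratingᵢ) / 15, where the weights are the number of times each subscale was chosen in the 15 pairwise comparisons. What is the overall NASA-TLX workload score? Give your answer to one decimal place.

The tallies are the weights (they sum to 15).
Weighted sum = 4·69 + 1·73 + 0·81 + 4·72 + 2·32 + 4·7
            = 276 + 73 + 0 + 288 + 64 + 28 = 729.
Overall workload = 729 / 15 = 48.6000 ≈ 48.6.

48.6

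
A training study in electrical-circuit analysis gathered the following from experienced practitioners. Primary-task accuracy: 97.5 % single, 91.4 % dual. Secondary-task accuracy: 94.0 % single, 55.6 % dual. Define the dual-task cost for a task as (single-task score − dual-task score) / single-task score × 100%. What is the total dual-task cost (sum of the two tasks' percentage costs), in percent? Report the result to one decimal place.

Primary cost = (97.5 − 91.4) / 97.5 × 100% = 6.2564%.
Secondary cost = (94.0 − 55.6) / 94.0 × 100% = 40.8511%.
Total = 6.2564% + 40.8511% = 47.1075% ≈ 47.1%.

47.1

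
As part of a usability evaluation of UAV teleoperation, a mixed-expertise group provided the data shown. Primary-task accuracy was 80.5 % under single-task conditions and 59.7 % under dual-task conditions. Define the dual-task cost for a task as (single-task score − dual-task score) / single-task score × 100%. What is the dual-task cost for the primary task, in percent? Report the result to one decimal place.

25.8

Cost = (80.5 − 59.7) / 80.5 × 100%
     = 20.8000 / 80.5 × 100% = 25.8385%.
≈ 25.8%.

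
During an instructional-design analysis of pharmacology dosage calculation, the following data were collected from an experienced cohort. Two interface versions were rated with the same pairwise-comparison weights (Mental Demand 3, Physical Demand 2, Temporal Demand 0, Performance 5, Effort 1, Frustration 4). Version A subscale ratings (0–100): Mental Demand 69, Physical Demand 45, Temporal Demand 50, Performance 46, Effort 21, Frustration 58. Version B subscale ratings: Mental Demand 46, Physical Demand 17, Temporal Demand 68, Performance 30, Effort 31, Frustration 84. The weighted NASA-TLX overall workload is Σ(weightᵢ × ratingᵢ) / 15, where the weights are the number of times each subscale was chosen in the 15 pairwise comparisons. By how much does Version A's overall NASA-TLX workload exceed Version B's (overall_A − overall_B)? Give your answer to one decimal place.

Version A weighted sum = 3·69 + 2·45 + 0·50 + 5·46 + 1·21 + 4·58 = 207 + 90 + 0 + 230 + 21 + 232 = 780; overall_A = 780/15 = 52.0000.
Version B weighted sum = 3·46 + 2·17 + 0·68 + 5·30 + 1·31 + 4·84 = 138 + 34 + 0 + 150 + 31 + 336 = 689; overall_B = 689/15 = 45.9333.
Difference = 52.0000 − 45.9333 = 6.0667 ≈ 6.1.

6.1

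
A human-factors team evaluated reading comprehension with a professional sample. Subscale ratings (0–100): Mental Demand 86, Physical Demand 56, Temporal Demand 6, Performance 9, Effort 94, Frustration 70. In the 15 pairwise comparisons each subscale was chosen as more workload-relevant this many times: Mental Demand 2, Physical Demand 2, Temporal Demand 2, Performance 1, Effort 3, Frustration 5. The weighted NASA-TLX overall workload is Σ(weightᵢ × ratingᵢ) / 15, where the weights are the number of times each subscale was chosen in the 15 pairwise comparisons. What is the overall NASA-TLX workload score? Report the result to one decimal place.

The tallies are the weights (they sum to 15).
Weighted sum = 2·86 + 2·56 + 2·6 + 1·9 + 3·94 + 5·70
            = 172 + 112 + 12 + 9 + 282 + 350 = 937.
Overall workload = 937 / 15 = 62.4667 ≈ 62.5.

62.5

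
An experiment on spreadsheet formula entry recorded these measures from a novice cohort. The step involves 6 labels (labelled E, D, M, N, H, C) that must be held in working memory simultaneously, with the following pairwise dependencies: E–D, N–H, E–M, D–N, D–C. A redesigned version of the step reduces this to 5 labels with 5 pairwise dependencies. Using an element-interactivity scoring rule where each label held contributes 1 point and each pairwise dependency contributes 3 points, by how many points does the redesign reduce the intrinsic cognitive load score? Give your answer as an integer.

1

Original: 6 × 1 + 5 × 3 = 6 + 15 = 21.
Redesigned: 5 × 1 + 5 × 3 = 5 + 15 = 20.
Reduction = 21 − 20 = 1.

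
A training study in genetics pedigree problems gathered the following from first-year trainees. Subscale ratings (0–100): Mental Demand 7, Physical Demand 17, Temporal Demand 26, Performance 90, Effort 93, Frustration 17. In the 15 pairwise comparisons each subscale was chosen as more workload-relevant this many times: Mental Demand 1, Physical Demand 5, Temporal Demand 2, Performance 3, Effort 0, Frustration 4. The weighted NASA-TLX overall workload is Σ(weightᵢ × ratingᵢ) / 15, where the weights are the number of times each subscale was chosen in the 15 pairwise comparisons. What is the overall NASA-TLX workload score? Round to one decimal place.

32.1

The tallies are the weights (they sum to 15).
Weighted sum = 1·7 + 5·17 + 2·26 + 3·90 + 0·93 + 4·17
            = 7 + 85 + 52 + 270 + 0 + 68 = 482.
Overall workload = 482 / 15 = 32.1333 ≈ 32.1.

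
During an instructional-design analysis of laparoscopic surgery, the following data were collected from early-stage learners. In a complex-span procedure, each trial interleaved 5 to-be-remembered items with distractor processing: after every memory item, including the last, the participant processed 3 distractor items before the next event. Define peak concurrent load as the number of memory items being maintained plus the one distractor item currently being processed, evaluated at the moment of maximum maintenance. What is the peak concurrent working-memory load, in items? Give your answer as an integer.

Maintenance is greatest during the distractor(s) after memory item 5: all 5 memory items are being held.
One distractor item is concurrently being processed.
Peak concurrent load = 5 + 1 = 6 items.

6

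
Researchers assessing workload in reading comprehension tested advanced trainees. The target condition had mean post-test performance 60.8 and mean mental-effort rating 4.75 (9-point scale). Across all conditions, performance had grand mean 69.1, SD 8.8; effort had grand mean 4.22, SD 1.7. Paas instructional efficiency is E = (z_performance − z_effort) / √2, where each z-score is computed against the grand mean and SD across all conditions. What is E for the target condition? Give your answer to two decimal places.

z_performance = (60.8 − 69.1) / 8.8 = -8.3000 / 8.8 = -0.9432.
z_effort = (4.75 − 4.22) / 1.7 = 0.5300 / 1.7 = 0.3118.
z_P − z_E = -0.9432 − 0.3118 = -1.2550.
E = -1.2550 / √2 = -1.2550 / 1.41421 = -0.8874 ≈ -0.89.

-0.89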